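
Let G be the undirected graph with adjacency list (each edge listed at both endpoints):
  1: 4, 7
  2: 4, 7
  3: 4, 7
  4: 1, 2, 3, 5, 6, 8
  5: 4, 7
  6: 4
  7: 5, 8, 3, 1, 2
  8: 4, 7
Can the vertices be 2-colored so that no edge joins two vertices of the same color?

Yes

Color {4, 7} black and {1, 2, 3, 5, 6, 8} white. No edge joins two same-colored vertices, so the graph is bipartite.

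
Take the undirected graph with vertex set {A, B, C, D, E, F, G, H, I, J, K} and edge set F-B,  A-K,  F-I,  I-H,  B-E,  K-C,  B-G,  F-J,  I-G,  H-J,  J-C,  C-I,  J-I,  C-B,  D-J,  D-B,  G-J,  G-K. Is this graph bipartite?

I-J-C-I is an odd cycle (length 3), and a bipartite graph can contain only even cycles.

No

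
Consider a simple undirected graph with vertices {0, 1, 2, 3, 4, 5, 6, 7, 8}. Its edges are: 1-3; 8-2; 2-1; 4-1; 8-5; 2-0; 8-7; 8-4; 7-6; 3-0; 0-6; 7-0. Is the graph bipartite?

7-6-0-7 is an odd cycle (length 3), and a bipartite graph can contain only even cycles.

No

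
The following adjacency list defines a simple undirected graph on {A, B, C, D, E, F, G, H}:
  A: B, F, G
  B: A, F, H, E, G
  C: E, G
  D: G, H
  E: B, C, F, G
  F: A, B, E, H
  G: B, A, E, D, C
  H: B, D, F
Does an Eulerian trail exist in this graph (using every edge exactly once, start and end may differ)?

Degrees: A:3, B:5, C:2, D:2, E:4, F:4, G:5, H:3
Odd-degree vertices: A, B, G, H (4 total).
With 4 odd-degree vertices (more than two), no single trail can use every edge.

No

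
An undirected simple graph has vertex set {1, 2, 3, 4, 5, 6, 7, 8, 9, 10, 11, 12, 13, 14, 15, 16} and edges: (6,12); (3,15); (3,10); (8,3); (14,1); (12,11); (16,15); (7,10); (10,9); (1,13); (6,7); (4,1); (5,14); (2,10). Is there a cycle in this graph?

No

|V| = 16, |E| = 14, number of components = 2.
Since 14 = 16 - 2, the graph is a forest and contains no cycle.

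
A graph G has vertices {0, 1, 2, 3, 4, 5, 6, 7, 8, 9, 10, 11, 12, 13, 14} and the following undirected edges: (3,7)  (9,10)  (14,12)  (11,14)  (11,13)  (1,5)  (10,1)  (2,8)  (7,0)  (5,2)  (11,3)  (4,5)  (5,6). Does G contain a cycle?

|V| = 15, |E| = 13, number of components = 2.
A forest on 15 vertices with 2 components has exactly 13 edges, which matches — so no cycle.

No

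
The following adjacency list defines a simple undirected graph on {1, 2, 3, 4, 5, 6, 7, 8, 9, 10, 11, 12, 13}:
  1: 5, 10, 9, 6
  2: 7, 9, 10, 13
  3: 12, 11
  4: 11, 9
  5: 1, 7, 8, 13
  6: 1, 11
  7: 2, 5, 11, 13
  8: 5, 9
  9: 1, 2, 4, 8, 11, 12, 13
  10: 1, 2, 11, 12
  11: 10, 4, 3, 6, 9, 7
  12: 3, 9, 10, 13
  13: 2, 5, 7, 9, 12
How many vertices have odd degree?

Degrees: 1:4, 2:4, 3:2, 4:2, 5:4, 6:2, 7:4, 8:2, 9:7, 10:4, 11:6, 12:4, 13:5
Odd-degree vertices: 9, 13.

2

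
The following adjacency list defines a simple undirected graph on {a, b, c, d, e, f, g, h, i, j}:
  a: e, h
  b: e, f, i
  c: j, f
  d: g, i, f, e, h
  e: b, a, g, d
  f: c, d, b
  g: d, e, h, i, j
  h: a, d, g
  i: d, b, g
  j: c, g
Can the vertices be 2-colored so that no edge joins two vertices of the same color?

No

The cycle i-d-g-i has length 3, which is odd, so the graph is not bipartite.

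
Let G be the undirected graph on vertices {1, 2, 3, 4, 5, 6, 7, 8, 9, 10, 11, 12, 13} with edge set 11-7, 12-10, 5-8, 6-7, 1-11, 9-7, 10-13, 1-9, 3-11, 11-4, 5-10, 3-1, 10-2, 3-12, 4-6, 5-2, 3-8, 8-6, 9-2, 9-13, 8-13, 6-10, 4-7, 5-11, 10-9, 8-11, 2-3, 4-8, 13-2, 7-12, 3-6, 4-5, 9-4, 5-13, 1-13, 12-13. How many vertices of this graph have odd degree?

Degrees: 1:4, 2:5, 3:6, 4:6, 5:6, 6:5, 7:5, 8:6, 9:6, 10:6, 11:6, 12:4, 13:7
Odd-degree vertices: 2, 6, 7, 13.

4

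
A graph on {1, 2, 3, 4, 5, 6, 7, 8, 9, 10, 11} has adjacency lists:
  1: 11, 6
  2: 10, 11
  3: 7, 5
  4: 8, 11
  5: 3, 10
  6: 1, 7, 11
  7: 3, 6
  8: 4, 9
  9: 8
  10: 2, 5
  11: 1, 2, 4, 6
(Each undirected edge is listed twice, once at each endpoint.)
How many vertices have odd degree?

2

Degrees: 1:2, 2:2, 3:2, 4:2, 5:2, 6:3, 7:2, 8:2, 9:1, 10:2, 11:4
Odd-degree vertices: 6, 9.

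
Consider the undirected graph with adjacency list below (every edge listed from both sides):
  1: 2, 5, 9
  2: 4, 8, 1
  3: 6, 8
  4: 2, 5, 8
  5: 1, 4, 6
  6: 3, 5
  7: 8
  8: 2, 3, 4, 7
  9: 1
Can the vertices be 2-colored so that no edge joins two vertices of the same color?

The cycle 4-8-3-6-5-4 has length 5, which is odd, so the graph is not bipartite.

No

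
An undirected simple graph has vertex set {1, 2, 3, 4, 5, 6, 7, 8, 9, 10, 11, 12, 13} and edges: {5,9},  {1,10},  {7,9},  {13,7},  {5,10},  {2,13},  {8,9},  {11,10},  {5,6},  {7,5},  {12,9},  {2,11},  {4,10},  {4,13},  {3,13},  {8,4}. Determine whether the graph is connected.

Yes

A breadth-first search from 1 visits 1, 10, 4, 5, 11, 13, 8, 7, 6, 9, 2, 3, 12 — all 13 vertices — so the graph is connected.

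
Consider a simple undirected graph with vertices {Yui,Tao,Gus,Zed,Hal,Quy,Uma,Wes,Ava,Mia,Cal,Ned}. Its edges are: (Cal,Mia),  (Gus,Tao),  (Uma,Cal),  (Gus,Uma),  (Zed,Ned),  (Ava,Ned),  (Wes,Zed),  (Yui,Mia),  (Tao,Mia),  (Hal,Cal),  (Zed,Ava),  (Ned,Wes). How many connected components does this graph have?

Component: {Quy}
Component: {Zed, Wes, Ava, Ned}
Component: {Yui, Tao, Gus, Hal, Uma, Mia, Cal}

3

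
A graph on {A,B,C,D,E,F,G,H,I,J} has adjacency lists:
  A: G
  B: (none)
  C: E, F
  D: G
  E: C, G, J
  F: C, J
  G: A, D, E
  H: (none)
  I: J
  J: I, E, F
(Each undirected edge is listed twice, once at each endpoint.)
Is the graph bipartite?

Yes

A valid 2-coloring puts {B, C, G, H, J} on one side and {A, D, E, F, I} on the other; every edge crosses between the two sides.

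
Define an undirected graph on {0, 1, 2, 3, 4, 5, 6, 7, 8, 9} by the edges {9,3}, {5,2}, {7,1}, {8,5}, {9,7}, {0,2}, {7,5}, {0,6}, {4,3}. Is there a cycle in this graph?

No

|V| = 10, |E| = 9, number of components = 1.
Since 9 = 10 - 1, the graph is a forest and contains no cycle.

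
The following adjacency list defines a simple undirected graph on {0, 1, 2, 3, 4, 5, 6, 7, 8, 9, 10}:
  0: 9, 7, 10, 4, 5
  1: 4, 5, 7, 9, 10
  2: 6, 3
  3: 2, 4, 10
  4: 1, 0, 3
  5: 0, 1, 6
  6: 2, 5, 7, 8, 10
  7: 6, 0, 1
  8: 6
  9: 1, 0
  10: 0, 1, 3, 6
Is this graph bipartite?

Partition the vertices as {2, 4, 5, 7, 8, 9, 10} vs {0, 1, 3, 6}. Each listed edge has one endpoint in each part, so the graph is bipartite.

Yes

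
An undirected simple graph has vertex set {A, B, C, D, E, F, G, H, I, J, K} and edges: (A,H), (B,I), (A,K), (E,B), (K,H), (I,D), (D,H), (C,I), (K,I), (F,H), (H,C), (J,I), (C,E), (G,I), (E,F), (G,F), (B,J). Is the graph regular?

Degrees: A:2, B:3, C:3, D:2, E:3, F:3, G:2, H:5, I:6, J:2, K:3
Vertex A has degree 2 while I has degree 6, so the graph is not regular.

No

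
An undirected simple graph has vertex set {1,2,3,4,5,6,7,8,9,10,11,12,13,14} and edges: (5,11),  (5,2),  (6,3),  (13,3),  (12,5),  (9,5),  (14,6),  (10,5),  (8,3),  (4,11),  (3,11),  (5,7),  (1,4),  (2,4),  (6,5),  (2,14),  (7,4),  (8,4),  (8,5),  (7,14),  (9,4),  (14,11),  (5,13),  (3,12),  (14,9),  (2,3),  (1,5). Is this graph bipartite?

A valid 2-coloring puts {3, 4, 5, 14} on one side and {1, 2, 6, 7, 8, 9, 10, 11, 12, 13} on the other; every edge crosses between the two sides.

Yes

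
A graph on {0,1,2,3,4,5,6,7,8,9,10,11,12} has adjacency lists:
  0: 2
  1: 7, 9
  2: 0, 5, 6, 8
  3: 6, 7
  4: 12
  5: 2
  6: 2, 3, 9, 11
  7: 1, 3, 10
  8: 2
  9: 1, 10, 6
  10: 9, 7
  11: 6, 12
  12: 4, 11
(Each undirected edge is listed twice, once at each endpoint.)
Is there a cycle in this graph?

Yes

|V| = 13, |E| = 14, number of components = 1.
Since 14 > 13 - 1, a cycle must exist; for instance 9-1-7-10-9.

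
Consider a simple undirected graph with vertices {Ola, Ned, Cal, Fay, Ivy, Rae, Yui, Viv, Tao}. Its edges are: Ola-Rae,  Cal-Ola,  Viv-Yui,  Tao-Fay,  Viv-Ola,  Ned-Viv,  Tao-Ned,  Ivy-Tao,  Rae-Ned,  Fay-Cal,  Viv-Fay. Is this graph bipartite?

Partition the vertices as {Cal, Rae, Viv, Tao} vs {Ola, Ned, Fay, Ivy, Yui}. Each listed edge has one endpoint in each part, so the graph is bipartite.

Yes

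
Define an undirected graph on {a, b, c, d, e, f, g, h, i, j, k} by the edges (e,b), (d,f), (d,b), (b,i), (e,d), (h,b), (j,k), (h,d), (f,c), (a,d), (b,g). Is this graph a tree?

The graph has 11 vertices and 11 edges.
It is not connected, so it is not a tree.

No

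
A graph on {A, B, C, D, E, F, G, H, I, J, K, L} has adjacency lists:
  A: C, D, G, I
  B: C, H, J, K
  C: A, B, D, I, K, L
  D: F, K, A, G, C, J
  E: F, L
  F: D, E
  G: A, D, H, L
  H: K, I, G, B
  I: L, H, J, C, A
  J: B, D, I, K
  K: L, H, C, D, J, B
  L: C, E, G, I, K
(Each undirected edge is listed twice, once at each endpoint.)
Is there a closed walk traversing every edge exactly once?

No

Degrees: A:4, B:4, C:6, D:6, E:2, F:2, G:4, H:4, I:5, J:4, K:6, L:5
I, L have odd degree; an Eulerian circuit needs every degree to be even, so none exists.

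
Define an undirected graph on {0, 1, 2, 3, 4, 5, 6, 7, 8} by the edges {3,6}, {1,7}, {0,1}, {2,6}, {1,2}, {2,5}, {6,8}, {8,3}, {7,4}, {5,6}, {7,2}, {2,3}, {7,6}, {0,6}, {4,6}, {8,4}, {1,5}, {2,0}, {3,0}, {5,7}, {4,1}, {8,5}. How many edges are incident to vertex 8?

4

Neighbors of 8: 3, 4, 5, 6.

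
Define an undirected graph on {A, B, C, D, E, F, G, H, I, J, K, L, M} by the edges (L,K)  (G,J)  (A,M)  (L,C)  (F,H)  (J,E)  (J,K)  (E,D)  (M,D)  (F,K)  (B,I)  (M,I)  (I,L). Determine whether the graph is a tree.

The graph has 13 vertices and 13 edges.
Connected but with 13 > 12 edges, so it has a cycle and is not a tree.

No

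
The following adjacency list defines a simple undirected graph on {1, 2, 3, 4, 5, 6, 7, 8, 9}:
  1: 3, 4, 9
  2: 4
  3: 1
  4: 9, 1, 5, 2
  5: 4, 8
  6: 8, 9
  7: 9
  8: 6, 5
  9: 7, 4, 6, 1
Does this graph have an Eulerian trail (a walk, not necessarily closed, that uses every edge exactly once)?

Degrees: 1:3, 2:1, 3:1, 4:4, 5:2, 6:2, 7:1, 8:2, 9:4
Odd-degree vertices: 1, 2, 3, 7 (4 total).
An Eulerian trail requires 0 or 2 odd-degree vertices; here there are 4.

No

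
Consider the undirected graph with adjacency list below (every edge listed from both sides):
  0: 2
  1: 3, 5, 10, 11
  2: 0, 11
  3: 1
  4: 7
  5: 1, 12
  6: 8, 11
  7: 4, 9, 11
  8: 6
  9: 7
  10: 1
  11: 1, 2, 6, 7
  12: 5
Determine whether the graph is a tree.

Yes

|V| = 13, |E| = 12.
It is connected with exactly 12 edges, hence acyclic — it is a tree.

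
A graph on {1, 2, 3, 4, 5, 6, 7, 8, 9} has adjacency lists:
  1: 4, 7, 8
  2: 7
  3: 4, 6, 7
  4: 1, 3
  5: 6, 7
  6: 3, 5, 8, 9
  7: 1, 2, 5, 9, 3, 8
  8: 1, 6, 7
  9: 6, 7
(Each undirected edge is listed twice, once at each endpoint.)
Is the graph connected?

Starting from 1 and exploring outward reaches every vertex (1, 7, 4, 8, 5, 2, 9, 3, 6); the graph is connected.

Yes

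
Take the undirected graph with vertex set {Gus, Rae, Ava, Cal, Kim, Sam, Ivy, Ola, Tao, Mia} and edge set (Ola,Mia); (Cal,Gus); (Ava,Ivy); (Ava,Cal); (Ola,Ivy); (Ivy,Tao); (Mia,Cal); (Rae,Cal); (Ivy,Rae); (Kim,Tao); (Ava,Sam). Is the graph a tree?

No

The graph has 10 vertices and 11 edges.
A tree on 10 vertices has exactly 9 edges; this graph has 11, so it contains a cycle and is not a tree.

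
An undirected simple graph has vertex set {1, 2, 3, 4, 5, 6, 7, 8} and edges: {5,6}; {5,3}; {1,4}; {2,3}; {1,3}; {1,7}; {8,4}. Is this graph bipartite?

Yes

Partition the vertices as {3, 4, 6, 7} vs {1, 2, 5, 8}. Each listed edge has one endpoint in each part, so the graph is bipartite.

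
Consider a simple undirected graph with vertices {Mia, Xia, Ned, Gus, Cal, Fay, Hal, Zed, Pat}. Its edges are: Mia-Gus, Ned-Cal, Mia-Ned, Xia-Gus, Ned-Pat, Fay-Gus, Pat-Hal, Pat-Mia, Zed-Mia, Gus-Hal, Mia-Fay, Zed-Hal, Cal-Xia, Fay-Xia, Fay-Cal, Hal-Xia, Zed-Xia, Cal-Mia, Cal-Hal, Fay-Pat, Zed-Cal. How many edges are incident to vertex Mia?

Neighbors of Mia: Ned, Gus, Cal, Fay, Zed, Pat.

6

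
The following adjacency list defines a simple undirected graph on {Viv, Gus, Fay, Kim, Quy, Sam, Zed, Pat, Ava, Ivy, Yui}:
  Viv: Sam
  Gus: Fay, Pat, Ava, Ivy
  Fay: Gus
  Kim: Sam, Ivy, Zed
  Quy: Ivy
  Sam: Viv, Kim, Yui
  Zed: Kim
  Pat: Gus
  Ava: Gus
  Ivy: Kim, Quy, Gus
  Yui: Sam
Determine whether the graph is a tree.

The graph has 11 vertices and 10 edges.
Connected and |E| = |V| - 1, which characterizes a tree.

Yes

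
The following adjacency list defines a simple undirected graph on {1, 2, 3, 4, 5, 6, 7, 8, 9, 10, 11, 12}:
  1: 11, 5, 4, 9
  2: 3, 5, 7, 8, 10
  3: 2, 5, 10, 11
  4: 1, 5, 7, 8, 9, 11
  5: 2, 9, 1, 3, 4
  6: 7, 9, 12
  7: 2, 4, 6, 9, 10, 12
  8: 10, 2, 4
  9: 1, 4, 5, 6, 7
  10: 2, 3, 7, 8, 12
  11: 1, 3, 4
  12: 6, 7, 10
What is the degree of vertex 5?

5

Neighbors of 5: 1, 2, 3, 4, 9.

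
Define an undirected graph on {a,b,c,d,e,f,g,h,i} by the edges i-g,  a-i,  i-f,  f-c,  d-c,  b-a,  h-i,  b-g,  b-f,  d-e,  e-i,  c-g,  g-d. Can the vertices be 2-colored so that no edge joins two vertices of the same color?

The cycle g-c-d-g has length 3, which is odd, so the graph is not bipartite.

No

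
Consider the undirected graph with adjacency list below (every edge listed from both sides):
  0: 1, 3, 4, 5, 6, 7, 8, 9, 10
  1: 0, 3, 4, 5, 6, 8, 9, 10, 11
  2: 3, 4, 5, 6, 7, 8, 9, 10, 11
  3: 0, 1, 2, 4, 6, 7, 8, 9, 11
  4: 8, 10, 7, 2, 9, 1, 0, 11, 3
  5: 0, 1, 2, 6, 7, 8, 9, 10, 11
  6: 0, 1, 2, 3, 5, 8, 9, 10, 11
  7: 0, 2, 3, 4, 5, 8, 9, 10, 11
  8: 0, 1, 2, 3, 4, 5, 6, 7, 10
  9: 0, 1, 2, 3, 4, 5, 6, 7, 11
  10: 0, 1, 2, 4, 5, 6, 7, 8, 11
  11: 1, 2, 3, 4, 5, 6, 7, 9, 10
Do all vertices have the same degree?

Yes

Degrees: 0:9, 1:9, 2:9, 3:9, 4:9, 5:9, 6:9, 7:9, 8:9, 9:9, 10:9, 11:9
All degrees equal 9; the graph is regular.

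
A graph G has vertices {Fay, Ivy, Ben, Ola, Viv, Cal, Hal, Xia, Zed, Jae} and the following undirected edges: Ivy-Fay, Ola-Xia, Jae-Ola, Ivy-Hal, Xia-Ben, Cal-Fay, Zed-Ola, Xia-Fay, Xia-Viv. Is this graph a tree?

Yes

|V| = 10, |E| = 9.
It is connected with exactly 9 edges, hence acyclic — it is a tree.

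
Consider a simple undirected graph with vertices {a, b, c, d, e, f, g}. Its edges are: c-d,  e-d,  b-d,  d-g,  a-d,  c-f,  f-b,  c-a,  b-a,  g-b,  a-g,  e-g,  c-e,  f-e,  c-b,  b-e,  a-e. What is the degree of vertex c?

Neighbors of c: a, b, d, e, f.

5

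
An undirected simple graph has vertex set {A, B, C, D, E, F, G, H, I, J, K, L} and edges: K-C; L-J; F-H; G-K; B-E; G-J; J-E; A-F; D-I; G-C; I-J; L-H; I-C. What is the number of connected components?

1

Component: {A, B, C, D, E, F, G, H, I, J, K, L}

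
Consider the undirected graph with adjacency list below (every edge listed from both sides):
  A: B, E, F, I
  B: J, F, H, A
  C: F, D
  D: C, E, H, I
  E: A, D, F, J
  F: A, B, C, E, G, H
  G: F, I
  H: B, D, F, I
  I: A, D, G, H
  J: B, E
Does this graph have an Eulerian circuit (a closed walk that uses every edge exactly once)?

Yes

Degrees: A:4, B:4, C:2, D:4, E:4, F:6, G:2, H:4, I:4, J:2
Every vertex has even degree and the edges form a single connected piece, so an Eulerian circuit exists.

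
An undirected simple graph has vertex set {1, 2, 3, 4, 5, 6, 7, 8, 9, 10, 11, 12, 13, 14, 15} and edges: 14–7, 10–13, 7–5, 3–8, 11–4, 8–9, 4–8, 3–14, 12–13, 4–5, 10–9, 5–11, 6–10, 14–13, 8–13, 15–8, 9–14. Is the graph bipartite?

No

4-11-5-4 is an odd cycle (length 3), and a bipartite graph can contain only even cycles.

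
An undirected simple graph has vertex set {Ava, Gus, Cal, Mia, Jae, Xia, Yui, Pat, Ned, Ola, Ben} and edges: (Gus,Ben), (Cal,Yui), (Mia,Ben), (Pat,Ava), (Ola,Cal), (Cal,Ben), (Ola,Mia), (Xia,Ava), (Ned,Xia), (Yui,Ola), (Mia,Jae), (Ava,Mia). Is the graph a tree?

|V| = 11, |E| = 12.
A tree on 11 vertices has exactly 10 edges; this graph has 12, so it contains a cycle and is not a tree.

No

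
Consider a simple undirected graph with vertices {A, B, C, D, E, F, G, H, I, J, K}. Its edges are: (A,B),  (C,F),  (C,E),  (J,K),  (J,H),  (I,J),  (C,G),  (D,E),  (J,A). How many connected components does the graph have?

Component: {C, D, E, F, G}
Component: {A, B, H, I, J, K}

2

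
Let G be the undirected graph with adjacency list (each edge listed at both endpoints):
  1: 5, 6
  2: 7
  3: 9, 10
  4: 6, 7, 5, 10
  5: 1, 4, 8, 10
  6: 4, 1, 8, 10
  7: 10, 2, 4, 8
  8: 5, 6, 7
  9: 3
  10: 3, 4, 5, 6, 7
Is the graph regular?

Degrees: 1:2, 2:1, 3:2, 4:4, 5:4, 6:4, 7:4, 8:3, 9:1, 10:5
Vertex 2 has degree 1 while 10 has degree 5, so the graph is not regular.

No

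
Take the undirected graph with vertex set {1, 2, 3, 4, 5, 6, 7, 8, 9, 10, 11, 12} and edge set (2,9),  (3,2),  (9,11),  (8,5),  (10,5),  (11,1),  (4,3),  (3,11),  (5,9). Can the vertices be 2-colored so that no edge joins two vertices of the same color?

Partition the vertices as {2, 4, 5, 6, 7, 11, 12} vs {1, 3, 8, 9, 10}. Each listed edge has one endpoint in each part, so the graph is bipartite.

Yes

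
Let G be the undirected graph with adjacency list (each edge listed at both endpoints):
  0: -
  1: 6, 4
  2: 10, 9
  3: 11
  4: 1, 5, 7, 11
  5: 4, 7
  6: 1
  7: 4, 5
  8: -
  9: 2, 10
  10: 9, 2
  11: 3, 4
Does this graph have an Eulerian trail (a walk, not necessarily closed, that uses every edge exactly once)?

Degrees: 0:0, 1:2, 2:2, 3:1, 4:4, 5:2, 6:1, 7:2, 8:0, 9:2, 10:2, 11:2
Odd-degree vertices: 3, 6 (2 total).
The edges lie in more than one component, so no single trail can cover them all.

No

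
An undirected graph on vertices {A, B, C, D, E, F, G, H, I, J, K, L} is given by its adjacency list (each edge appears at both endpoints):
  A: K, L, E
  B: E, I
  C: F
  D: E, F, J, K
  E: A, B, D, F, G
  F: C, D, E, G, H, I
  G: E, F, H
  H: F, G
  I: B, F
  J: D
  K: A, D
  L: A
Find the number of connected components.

1

Component: {A, B, C, D, E, F, G, H, I, J, K, L}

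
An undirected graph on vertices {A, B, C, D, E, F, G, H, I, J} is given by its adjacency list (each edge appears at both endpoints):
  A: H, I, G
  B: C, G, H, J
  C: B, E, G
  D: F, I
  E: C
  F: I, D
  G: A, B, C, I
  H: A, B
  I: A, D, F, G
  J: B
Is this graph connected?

Yes

A breadth-first search from A visits A, H, G, I, B, C, D, F, J, E — all 10 vertices — so the graph is connected.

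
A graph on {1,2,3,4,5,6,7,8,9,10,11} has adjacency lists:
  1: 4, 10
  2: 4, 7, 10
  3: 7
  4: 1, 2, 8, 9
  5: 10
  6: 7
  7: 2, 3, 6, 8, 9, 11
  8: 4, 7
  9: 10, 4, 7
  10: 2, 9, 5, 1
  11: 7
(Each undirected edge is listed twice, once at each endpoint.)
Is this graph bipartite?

Yes

Partition the vertices as {4, 7, 10} vs {1, 2, 3, 5, 6, 8, 9, 11}. Each listed edge has one endpoint in each part, so the graph is bipartite.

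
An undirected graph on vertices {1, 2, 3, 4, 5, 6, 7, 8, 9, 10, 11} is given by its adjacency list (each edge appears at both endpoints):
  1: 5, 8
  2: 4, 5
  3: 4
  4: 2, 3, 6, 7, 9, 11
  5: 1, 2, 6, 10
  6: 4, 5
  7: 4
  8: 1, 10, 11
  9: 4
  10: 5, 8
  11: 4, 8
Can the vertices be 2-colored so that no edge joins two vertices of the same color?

Partition the vertices as {4, 5, 8} vs {1, 2, 3, 6, 7, 9, 10, 11}. Each listed edge has one endpoint in each part, so the graph is bipartite.

Yes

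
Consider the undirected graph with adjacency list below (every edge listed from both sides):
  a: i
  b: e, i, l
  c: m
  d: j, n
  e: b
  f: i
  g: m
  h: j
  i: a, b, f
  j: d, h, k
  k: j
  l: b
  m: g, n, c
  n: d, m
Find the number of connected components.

Component: {a, b, e, f, i, l}
Component: {c, d, g, h, j, k, m, n}

2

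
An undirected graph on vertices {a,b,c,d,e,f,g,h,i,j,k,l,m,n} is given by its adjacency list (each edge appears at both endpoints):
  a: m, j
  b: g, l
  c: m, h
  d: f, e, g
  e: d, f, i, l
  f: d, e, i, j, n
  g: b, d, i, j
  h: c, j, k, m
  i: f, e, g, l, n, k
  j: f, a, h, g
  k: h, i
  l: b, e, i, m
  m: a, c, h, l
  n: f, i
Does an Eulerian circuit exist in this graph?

No

Degrees: a:2, b:2, c:2, d:3, e:4, f:5, g:4, h:4, i:6, j:4, k:2, l:4, m:4, n:2
Vertices with odd degree: d, f. An Eulerian circuit requires all degrees even.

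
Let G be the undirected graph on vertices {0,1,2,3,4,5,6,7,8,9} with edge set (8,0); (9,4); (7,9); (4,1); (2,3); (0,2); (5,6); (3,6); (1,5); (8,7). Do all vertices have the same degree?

Yes

Degrees: 0:2, 1:2, 2:2, 3:2, 4:2, 5:2, 6:2, 7:2, 8:2, 9:2
Every vertex has degree 2, so the graph is 2-regular.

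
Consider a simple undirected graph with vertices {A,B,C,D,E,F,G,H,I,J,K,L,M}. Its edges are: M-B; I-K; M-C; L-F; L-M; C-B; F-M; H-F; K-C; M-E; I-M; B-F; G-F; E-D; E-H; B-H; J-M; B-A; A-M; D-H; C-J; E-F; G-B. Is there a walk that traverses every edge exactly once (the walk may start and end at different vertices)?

Degrees: A:2, B:6, C:4, D:2, E:4, F:6, G:2, H:4, I:2, J:2, K:2, L:2, M:8
Odd-degree vertices: none (0 total).
The non-isolated vertices are connected and exactly 0 have odd degree, so an Eulerian trail exists.

Yes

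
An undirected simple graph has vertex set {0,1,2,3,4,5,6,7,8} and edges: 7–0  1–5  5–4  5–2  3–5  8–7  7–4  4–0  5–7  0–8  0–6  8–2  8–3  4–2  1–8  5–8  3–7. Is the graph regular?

No

Degrees: 0:4, 1:2, 2:3, 3:3, 4:4, 5:6, 6:1, 7:5, 8:6
Vertex 6 has degree 1 while 5 has degree 6, so the graph is not regular.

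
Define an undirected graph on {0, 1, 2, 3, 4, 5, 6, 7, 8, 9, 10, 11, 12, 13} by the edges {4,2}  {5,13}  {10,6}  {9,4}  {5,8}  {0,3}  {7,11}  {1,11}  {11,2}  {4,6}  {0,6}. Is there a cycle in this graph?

No

|V| = 14, |E| = 11, number of components = 3.
Since 11 = 14 - 3, the graph is a forest and contains no cycle.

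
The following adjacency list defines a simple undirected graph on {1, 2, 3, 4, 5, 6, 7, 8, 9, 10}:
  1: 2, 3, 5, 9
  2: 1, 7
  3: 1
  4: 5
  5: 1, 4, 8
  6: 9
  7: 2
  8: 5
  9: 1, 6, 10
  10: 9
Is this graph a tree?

The graph has 10 vertices and 9 edges.
Connected and |E| = |V| - 1, which characterizes a tree.

Yes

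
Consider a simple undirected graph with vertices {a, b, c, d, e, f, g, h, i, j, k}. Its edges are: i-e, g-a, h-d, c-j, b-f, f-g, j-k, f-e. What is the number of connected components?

3

Component: {d, h}
Component: {c, j, k}
Component: {a, b, e, f, g, i}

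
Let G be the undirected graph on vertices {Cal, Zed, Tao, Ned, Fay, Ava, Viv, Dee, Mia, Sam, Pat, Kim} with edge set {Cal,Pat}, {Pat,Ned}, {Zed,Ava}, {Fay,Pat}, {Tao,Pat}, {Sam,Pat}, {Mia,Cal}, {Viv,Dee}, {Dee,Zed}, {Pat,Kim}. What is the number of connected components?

2

Component: {Zed, Ava, Viv, Dee}
Component: {Cal, Tao, Ned, Fay, Mia, Sam, Pat, Kim}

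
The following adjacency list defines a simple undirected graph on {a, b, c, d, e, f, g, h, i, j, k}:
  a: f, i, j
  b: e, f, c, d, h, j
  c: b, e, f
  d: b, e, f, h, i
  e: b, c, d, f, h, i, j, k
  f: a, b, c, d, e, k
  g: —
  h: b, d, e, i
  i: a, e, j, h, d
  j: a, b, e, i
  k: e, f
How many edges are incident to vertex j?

4

Neighbors of j: a, b, e, i.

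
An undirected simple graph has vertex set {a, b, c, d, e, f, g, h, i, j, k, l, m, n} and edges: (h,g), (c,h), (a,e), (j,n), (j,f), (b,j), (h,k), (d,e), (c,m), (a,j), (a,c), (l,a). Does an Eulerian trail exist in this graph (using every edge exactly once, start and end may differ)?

No

Degrees: a:4, b:1, c:3, d:1, e:2, f:1, g:1, h:3, i:0, j:4, k:1, l:1, m:1, n:1
Odd-degree vertices: b, c, d, f, g, h, k, l, m, n (10 total).
An Eulerian trail requires 0 or 2 odd-degree vertices; here there are 10.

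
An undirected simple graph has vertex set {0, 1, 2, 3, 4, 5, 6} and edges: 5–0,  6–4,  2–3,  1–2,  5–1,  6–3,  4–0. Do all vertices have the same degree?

Degrees: 0:2, 1:2, 2:2, 3:2, 4:2, 5:2, 6:2
Every vertex has degree 2, so the graph is 2-regular.

Yes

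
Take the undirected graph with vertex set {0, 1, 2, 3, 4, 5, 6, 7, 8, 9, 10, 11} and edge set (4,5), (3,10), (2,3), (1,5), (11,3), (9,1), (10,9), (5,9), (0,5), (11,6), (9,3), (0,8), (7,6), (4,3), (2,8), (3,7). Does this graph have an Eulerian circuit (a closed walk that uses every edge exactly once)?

Degrees: 0:2, 1:2, 2:2, 3:6, 4:2, 5:4, 6:2, 7:2, 8:2, 9:4, 10:2, 11:2
All degrees are even and the non-isolated vertices are connected — an Eulerian circuit exists.

Yes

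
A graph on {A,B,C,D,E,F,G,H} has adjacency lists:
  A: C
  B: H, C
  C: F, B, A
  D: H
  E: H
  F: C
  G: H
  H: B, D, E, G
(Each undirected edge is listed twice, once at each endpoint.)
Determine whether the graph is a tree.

The graph has 8 vertices and 7 edges.
Connected and |E| = |V| - 1, which characterizes a tree.

Yes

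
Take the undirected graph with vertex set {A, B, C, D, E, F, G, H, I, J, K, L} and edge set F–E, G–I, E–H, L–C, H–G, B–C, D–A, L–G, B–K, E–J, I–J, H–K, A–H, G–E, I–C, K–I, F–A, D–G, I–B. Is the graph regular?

Degrees: A:3, B:3, C:3, D:2, E:4, F:2, G:5, H:4, I:5, J:2, K:3, L:2
Degrees are not all equal (e.g. deg(D)=2 but deg(G)=5); not regular.

No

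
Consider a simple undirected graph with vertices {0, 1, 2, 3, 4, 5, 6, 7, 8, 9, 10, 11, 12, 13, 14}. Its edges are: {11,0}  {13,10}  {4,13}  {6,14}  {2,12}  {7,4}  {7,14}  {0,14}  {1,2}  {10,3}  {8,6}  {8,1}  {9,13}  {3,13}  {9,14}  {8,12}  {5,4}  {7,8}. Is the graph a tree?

No

|V| = 15, |E| = 18.
Connected but with 18 > 14 edges, so it has a cycle and is not a tree.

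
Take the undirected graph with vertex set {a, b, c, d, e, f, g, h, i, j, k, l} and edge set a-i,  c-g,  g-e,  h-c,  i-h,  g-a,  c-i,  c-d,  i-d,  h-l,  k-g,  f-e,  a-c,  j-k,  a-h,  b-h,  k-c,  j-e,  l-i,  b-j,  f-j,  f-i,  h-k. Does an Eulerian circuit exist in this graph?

No

Degrees: a:4, b:2, c:6, d:2, e:3, f:3, g:4, h:6, i:6, j:4, k:4, l:2
Vertices with odd degree: e, f. An Eulerian circuit requires all degrees even.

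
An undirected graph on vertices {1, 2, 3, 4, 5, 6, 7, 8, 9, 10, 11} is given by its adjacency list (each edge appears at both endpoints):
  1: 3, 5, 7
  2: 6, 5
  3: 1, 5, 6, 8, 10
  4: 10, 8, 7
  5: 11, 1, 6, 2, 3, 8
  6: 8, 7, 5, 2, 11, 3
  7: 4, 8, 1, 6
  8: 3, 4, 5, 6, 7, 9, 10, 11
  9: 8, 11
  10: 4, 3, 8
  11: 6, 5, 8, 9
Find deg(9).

2

Neighbors of 9: 8, 11.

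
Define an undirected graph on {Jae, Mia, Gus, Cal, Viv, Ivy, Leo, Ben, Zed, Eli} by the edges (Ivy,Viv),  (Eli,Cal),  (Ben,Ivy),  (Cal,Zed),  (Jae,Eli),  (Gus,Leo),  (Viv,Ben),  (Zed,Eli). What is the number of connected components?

4

Component: {Mia}
Component: {Gus, Leo}
Component: {Viv, Ivy, Ben}
Component: {Jae, Cal, Zed, Eli}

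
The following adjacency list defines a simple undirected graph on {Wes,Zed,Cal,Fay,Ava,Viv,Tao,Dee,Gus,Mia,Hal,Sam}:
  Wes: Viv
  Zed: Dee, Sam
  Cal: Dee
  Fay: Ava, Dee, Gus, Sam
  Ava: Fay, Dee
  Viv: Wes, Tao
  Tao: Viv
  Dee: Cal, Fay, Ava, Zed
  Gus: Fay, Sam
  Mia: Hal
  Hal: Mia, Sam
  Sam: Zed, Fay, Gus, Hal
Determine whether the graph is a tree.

No

|V| = 12, |E| = 13.
It is not connected, so it is not a tree.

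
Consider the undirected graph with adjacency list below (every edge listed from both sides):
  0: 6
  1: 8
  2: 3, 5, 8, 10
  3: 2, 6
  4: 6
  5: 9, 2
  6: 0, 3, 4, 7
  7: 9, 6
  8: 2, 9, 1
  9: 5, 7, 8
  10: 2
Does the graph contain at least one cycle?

Yes

|V| = 11, |E| = 12, number of components = 1.
Since 12 > 11 - 1, a cycle must exist; for instance 6-3-2-8-9-7-6.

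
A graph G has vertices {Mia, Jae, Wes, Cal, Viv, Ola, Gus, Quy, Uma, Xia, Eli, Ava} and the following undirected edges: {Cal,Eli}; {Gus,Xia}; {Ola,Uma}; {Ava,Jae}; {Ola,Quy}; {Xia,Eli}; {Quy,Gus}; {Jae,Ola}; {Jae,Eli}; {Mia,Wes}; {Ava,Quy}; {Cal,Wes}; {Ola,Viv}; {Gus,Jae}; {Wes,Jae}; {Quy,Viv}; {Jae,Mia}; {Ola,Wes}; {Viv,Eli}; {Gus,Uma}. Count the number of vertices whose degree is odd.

Degrees: Mia:2, Jae:6, Wes:4, Cal:2, Viv:3, Ola:5, Gus:4, Quy:4, Uma:2, Xia:2, Eli:4, Ava:2
Odd-degree vertices: Viv, Ola.

2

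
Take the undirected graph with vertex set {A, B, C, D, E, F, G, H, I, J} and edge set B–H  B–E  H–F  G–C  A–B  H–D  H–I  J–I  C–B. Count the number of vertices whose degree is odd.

6

Degrees: A:1, B:4, C:2, D:1, E:1, F:1, G:1, H:4, I:2, J:1
Odd-degree vertices: A, D, E, F, G, J.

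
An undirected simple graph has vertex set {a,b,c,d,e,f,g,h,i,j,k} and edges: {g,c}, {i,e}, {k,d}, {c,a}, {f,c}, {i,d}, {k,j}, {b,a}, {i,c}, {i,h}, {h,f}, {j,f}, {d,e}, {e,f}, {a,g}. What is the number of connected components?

1

Component: {a, b, c, d, e, f, g, h, i, j, k}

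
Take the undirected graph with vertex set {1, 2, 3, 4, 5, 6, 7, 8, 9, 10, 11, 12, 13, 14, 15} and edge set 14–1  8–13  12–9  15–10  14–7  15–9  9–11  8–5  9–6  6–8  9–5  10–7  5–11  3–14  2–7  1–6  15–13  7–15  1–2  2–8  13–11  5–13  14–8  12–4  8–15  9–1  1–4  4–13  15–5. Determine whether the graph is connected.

Yes

Starting from 1 and exploring outward reaches every vertex (1, 9, 4, 2, 6, 14, 15, 5, 12, 11, 13, 8, 7, 3, 10); the graph is connected.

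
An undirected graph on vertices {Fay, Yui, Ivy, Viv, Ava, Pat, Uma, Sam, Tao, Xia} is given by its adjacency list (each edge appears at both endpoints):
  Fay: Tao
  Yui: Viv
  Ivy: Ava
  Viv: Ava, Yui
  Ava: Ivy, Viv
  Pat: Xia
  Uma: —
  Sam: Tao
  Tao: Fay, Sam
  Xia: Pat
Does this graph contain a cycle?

No

|V| = 10, |E| = 6, number of components = 4.
Since 6 = 10 - 4, the graph is a forest and contains no cycle.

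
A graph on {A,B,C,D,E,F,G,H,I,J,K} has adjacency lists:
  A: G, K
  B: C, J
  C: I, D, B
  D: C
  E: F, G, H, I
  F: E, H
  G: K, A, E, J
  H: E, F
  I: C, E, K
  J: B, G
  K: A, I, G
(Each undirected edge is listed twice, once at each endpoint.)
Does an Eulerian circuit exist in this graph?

Degrees: A:2, B:2, C:3, D:1, E:4, F:2, G:4, H:2, I:3, J:2, K:3
Vertices with odd degree: C, D, I, K. An Eulerian circuit requires all degrees even.

No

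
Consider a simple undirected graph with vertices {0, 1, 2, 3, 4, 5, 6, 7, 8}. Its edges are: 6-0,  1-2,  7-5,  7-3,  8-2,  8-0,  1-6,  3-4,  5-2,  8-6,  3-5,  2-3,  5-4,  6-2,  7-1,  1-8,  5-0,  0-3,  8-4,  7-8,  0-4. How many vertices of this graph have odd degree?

4

Degrees: 0:5, 1:4, 2:5, 3:5, 4:4, 5:5, 6:4, 7:4, 8:6
Odd-degree vertices: 0, 2, 3, 5.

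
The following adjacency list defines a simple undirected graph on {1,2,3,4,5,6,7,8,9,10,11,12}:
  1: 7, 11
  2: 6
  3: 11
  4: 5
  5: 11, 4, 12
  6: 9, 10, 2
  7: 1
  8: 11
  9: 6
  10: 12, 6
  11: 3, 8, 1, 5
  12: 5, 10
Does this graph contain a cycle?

No

|V| = 12, |E| = 11, number of components = 1.
Since 11 = 12 - 1, the graph is a forest and contains no cycle.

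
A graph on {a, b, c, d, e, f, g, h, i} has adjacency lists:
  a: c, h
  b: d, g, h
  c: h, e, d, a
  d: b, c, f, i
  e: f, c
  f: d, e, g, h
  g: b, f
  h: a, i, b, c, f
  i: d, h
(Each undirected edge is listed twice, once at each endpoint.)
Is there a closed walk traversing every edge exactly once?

Degrees: a:2, b:3, c:4, d:4, e:2, f:4, g:2, h:5, i:2
Vertices with odd degree: b, h. An Eulerian circuit requires all degrees even.

No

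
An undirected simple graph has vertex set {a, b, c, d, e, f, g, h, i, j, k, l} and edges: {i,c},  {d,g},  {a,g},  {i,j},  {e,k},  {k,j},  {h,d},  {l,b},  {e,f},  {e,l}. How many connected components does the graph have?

2

Component: {a, d, g, h}
Component: {b, c, e, f, i, j, k, l}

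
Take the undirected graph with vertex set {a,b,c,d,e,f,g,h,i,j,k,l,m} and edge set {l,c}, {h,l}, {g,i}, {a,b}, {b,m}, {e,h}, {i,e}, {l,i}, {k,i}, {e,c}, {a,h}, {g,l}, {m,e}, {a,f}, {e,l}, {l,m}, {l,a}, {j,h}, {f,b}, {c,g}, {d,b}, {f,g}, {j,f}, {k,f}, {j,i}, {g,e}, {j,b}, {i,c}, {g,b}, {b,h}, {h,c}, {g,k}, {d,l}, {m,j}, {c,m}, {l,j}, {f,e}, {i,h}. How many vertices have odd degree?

Degrees: a:4, b:7, c:6, d:2, e:7, f:6, g:7, h:7, i:7, j:6, k:3, l:9, m:5
Odd-degree vertices: b, e, g, h, i, k, l, m.

8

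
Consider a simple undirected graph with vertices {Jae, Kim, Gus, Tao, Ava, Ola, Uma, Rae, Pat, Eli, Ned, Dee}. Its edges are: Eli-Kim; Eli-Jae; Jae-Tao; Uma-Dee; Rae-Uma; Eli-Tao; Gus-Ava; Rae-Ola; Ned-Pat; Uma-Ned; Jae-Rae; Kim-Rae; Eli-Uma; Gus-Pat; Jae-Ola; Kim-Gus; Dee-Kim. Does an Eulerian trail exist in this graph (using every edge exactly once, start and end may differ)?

Degrees: Jae:4, Kim:4, Gus:3, Tao:2, Ava:1, Ola:2, Uma:4, Rae:4, Pat:2, Eli:4, Ned:2, Dee:2
Odd-degree vertices: Gus, Ava (2 total).
The non-isolated vertices are connected and exactly 2 have odd degree, so an Eulerian trail exists (from Gus to Ava).

Yes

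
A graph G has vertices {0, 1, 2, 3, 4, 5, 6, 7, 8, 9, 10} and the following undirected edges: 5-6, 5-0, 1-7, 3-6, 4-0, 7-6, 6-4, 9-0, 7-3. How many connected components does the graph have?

4

Component: {2}
Component: {8}
Component: {10}
Component: {0, 1, 3, 4, 5, 6, 7, 9}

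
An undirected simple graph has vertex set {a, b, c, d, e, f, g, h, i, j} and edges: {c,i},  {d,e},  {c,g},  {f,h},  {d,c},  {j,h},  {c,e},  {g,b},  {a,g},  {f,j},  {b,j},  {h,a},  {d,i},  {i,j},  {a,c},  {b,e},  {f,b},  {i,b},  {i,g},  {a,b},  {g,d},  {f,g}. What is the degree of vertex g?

Neighbors of g: a, b, c, d, f, i.

6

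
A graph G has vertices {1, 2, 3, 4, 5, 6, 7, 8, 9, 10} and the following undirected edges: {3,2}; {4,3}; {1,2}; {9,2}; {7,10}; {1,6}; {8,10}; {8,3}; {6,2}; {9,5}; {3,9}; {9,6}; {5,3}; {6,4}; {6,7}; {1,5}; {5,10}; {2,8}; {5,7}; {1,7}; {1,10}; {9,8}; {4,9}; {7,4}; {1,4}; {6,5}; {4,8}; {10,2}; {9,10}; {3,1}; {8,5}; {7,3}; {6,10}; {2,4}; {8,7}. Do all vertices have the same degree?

Yes

Degrees: 1:7, 2:7, 3:7, 4:7, 5:7, 6:7, 7:7, 8:7, 9:7, 10:7
Every vertex has degree 7, so the graph is 7-regular.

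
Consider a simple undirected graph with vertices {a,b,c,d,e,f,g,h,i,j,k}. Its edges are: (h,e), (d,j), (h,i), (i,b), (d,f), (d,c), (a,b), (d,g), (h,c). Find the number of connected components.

2

Component: {k}
Component: {a, b, c, d, e, f, g, h, i, j}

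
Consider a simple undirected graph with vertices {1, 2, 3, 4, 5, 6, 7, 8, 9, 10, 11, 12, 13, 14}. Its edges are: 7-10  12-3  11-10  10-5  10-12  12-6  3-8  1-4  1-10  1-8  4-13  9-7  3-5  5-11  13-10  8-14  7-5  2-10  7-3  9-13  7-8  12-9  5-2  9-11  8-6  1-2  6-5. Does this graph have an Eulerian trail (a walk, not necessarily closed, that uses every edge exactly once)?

No

Degrees: 1:4, 2:3, 3:4, 4:2, 5:6, 6:3, 7:5, 8:5, 9:4, 10:7, 11:3, 12:4, 13:3, 14:1
Odd-degree vertices: 2, 6, 7, 8, 10, 11, 13, 14 (8 total).
With 8 odd-degree vertices (more than two), no single trail can use every edge.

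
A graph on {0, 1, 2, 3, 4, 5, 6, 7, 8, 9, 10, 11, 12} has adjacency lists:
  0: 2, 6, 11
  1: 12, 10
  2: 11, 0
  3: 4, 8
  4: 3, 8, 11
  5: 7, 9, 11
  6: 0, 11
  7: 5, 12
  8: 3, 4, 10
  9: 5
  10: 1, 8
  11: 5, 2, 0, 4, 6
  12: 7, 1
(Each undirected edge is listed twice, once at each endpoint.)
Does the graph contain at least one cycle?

The graph has 13 vertices, 16 edges, and 1 connected component.
One cycle is 11-5-7-12-1-10-8-4-11.

Yes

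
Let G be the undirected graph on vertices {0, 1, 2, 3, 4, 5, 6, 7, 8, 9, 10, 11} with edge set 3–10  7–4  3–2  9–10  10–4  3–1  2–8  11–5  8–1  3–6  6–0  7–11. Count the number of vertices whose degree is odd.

4

Degrees: 0:1, 1:2, 2:2, 3:4, 4:2, 5:1, 6:2, 7:2, 8:2, 9:1, 10:3, 11:2
Odd-degree vertices: 0, 5, 9, 10.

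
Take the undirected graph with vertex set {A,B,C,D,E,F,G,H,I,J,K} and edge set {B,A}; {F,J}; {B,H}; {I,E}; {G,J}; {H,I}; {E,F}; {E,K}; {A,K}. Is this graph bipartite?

Yes

Color {B, C, D, F, G, I, K} black and {A, E, H, J} white. No edge joins two same-colored vertices, so the graph is bipartite.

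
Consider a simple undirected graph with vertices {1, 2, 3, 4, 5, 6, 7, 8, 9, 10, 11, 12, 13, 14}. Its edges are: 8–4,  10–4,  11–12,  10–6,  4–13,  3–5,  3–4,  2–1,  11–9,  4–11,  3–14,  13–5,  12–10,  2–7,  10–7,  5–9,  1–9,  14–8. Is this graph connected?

A breadth-first search from 1 visits 1, 9, 2, 5, 11, 7, 13, 3, 4, 12, 10, 14, 8, 6 — all 14 vertices — so the graph is connected.

Yes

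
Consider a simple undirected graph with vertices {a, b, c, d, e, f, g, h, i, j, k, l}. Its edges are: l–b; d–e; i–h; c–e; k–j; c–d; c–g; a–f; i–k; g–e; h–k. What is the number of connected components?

Component: {a, f}
Component: {b, l}
Component: {c, d, e, g}
Component: {h, i, j, k}

4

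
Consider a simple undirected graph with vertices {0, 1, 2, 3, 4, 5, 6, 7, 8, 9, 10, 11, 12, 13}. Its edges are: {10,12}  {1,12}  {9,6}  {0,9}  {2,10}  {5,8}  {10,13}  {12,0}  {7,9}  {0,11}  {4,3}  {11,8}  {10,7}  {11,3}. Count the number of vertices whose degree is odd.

Degrees: 0:3, 1:1, 2:1, 3:2, 4:1, 5:1, 6:1, 7:2, 8:2, 9:3, 10:4, 11:3, 12:3, 13:1
Odd-degree vertices: 0, 1, 2, 4, 5, 6, 9, 11, 12, 13.

10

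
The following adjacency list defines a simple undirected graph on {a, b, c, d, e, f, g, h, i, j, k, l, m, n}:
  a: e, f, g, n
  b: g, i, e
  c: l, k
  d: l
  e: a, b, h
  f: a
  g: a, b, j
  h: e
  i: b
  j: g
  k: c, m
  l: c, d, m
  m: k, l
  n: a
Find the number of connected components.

Component: {c, d, k, l, m}
Component: {a, b, e, f, g, h, i, j, n}

2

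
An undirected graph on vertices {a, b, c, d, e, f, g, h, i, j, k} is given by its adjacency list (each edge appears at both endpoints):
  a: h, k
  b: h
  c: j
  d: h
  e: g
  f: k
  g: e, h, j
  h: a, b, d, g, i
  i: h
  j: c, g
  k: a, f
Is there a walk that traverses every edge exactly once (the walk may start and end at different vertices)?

No

Degrees: a:2, b:1, c:1, d:1, e:1, f:1, g:3, h:5, i:1, j:2, k:2
Odd-degree vertices: b, c, d, e, f, g, h, i (8 total).
An Eulerian trail requires 0 or 2 odd-degree vertices; here there are 8.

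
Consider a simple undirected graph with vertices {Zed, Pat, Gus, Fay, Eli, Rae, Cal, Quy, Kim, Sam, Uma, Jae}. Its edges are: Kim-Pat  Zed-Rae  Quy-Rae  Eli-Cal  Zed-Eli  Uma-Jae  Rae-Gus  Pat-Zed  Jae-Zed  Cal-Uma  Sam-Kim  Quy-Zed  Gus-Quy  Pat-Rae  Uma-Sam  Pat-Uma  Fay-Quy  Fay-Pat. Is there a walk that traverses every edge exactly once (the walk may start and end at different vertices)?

Degrees: Zed:5, Pat:5, Gus:2, Fay:2, Eli:2, Rae:4, Cal:2, Quy:4, Kim:2, Sam:2, Uma:4, Jae:2
Odd-degree vertices: Zed, Pat (2 total).
With 2 odd-degree vertices and all edges in one connected piece, an Eulerian trail exists (from Zed to Pat).

Yes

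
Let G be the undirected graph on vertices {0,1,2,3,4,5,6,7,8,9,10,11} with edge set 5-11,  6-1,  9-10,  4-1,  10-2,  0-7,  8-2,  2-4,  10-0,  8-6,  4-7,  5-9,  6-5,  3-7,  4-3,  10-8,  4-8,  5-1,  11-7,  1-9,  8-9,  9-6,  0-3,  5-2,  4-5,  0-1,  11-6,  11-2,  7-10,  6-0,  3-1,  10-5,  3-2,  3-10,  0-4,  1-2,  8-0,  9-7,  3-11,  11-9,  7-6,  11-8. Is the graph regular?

Yes

Degrees: 0:7, 1:7, 2:7, 3:7, 4:7, 5:7, 6:7, 7:7, 8:7, 9:7, 10:7, 11:7
All degrees equal 7; the graph is regular.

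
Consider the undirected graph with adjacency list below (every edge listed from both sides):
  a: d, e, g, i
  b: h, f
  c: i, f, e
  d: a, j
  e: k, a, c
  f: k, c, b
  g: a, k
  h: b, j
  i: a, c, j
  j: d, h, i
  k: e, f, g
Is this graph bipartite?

Yes

Partition the vertices as {d, e, f, g, h, i} vs {a, b, c, j, k}. Each listed edge has one endpoint in each part, so the graph is bipartite.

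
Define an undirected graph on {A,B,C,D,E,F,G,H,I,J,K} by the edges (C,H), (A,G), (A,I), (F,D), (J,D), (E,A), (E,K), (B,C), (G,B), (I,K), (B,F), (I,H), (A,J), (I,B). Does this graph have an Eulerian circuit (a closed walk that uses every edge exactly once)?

Degrees: A:4, B:4, C:2, D:2, E:2, F:2, G:2, H:2, I:4, J:2, K:2
Every vertex has even degree and the edges form a single connected piece, so an Eulerian circuit exists.

Yes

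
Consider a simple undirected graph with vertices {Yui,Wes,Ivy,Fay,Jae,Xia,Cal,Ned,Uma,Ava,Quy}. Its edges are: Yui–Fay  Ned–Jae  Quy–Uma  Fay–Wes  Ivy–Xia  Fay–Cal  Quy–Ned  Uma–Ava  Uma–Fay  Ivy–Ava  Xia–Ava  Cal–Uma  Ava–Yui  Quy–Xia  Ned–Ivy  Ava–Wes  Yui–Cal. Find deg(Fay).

Neighbors of Fay: Yui, Wes, Cal, Uma.

4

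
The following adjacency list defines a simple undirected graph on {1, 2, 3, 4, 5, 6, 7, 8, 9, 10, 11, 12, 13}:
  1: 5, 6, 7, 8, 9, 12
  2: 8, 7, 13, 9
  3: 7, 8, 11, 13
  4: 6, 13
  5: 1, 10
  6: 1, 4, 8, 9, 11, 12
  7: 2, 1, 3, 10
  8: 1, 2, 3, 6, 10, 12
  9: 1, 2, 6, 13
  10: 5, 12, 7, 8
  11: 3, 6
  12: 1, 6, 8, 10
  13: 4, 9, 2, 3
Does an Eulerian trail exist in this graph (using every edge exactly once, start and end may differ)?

Degrees: 1:6, 2:4, 3:4, 4:2, 5:2, 6:6, 7:4, 8:6, 9:4, 10:4, 11:2, 12:4, 13:4
Odd-degree vertices: none (0 total).
The non-isolated vertices are connected and exactly 0 have odd degree, so an Eulerian trail exists.

Yes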